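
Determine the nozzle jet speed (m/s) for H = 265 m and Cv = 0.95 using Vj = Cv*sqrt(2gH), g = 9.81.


Vj = 0.95 * sqrt(2*9.81*265) = 68.5009 m/s


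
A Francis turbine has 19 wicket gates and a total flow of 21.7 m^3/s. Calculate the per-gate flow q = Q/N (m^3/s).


q = 21.7 / 19 = 1.1421 m^3/s


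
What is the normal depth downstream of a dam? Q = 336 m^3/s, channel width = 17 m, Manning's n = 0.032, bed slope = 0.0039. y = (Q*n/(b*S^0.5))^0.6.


y = (336 * 0.032 / (17 * 0.0039^0.5))^0.6 = 4.0115 m


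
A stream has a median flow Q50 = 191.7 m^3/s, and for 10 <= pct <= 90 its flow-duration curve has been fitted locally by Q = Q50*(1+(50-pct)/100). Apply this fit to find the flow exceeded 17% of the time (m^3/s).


Q = 191.7 * (1 + (50 - 17)/100) = 254.9610 m^3/s


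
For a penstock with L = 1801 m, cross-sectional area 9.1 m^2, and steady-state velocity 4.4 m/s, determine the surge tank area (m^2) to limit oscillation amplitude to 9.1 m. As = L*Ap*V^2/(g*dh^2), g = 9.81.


As = 1801 * 9.1 * 4.4^2 / (9.81 * 9.1^2) = 390.5788 m^2


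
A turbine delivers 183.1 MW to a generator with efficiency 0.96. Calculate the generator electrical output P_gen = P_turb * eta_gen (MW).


P_gen = 183.1 * 0.96 = 175.7760 MW


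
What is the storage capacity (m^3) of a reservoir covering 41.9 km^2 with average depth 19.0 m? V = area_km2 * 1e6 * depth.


V = 41.9 * 1e6 * 19.0 = 7.9610e+08 m^3


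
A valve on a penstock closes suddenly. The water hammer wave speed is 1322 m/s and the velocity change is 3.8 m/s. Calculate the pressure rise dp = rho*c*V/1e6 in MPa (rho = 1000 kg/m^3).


dp = 1000 * 1322 * 3.8 / 1e6 = 5.0236 MPa


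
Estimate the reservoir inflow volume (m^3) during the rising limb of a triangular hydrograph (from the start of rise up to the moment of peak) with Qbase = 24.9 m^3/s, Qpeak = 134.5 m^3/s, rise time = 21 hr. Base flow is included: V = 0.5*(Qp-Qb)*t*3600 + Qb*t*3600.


V = 0.5*(134.5 - 24.9)*21*3600 + 24.9*21*3600 = 6.0253e+06 m^3


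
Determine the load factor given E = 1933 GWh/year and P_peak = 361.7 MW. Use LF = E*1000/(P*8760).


LF = 1933 * 1000 / (361.7 * 8760) = 0.6101


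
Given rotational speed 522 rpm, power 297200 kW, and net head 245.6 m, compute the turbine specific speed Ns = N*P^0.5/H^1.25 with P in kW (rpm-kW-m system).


Ns = 522 * 297200^0.5 / 245.6^1.25 = 292.6911


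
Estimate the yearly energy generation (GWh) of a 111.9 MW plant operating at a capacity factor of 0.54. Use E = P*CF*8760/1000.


E = 111.9 * 0.54 * 8760 / 1000 = 529.3318 GWh


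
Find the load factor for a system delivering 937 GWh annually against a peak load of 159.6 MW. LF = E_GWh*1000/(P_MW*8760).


LF = 937 * 1000 / (159.6 * 8760) = 0.6702


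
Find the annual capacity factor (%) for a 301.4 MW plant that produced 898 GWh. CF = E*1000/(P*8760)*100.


CF = 898 * 1000 / (301.4 * 8760) * 100 = 34.0118 %


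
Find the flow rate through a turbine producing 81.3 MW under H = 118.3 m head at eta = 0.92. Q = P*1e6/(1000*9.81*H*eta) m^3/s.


Q = 81.3 * 1e6 / (1000 * 9.81 * 118.3 * 0.92) = 76.1463 m^3/s


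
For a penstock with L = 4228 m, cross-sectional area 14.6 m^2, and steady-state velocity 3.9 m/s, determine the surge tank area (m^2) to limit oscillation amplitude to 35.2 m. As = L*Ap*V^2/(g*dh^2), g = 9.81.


As = 4228 * 14.6 * 3.9^2 / (9.81 * 35.2^2) = 77.2436 m^2


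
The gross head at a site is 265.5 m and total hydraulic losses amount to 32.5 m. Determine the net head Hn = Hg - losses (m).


Hn = 265.5 - 32.5 = 233.0000 m


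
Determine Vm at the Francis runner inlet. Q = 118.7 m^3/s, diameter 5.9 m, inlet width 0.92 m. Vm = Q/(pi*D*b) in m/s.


Vm = 118.7 / (pi * 5.9 * 0.92) = 6.9608 m/s


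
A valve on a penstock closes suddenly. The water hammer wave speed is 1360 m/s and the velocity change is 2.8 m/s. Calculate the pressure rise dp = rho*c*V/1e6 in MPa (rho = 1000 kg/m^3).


dp = 1000 * 1360 * 2.8 / 1e6 = 3.8080 MPa


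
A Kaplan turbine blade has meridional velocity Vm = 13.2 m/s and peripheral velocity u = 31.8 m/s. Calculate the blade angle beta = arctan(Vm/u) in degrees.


beta = arctan(13.2 / 31.8) = 22.5431 degrees


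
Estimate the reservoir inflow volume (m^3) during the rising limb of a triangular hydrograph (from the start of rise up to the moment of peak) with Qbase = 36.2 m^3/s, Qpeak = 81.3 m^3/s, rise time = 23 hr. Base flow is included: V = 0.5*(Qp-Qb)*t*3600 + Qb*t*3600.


V = 0.5*(81.3 - 36.2)*23*3600 + 36.2*23*3600 = 4.8645e+06 m^3


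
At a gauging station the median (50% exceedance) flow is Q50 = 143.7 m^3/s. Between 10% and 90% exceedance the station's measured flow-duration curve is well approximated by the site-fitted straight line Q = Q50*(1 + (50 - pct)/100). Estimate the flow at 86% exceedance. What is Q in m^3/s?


Q = 143.7 * (1 + (50 - 86)/100) = 91.9680 m^3/s


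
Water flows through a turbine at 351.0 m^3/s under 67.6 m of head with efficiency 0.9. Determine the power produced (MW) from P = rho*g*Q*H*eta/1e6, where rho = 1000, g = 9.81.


P = 1000 * 9.81 * 351.0 * 67.6 * 0.9 / 1e6 = 209.4910 MW


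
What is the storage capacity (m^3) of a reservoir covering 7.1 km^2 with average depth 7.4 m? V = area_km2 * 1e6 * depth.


V = 7.1 * 1e6 * 7.4 = 5.2540e+07 m^3


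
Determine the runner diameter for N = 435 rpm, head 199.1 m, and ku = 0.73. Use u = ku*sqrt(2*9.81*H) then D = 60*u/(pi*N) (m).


u = 0.73 * sqrt(2*9.81*199.1) = 45.6255 m/s
D = 60 * 45.6255 / (pi * 435) = 2.0032 m


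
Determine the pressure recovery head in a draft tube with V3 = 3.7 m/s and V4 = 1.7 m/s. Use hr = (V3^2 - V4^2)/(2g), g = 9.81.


hr = (3.7^2 - 1.7^2) / (2*9.81) = 0.5505 m


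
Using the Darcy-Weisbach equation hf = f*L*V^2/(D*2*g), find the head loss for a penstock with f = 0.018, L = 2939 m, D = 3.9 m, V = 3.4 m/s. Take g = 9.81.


hf = 0.018 * 2939 * 3.4^2 / (3.9 * 2 * 9.81) = 7.9922 m


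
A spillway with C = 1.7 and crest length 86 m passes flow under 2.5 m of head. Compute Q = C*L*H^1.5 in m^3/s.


Q = 1.7 * 86 * 2.5^1.5 = 577.9062 m^3/s


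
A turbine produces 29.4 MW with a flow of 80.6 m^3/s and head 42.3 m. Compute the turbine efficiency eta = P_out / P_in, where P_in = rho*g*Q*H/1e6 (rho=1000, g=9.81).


P_in = 1000 * 9.81 * 80.6 * 42.3 / 1e6 = 33.4460 MW
eta = 29.4 / 33.4460 = 0.8790


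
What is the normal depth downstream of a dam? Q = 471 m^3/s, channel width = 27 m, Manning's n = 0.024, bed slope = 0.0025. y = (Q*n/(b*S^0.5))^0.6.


y = (471 * 0.024 / (27 * 0.0025^0.5))^0.6 = 3.5788 m


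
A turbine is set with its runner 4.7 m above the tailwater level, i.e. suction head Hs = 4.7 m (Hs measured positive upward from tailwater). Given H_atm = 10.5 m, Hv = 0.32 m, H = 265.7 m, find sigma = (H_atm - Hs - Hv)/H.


sigma = (10.5 - 4.7 - 0.32) / 265.7 = 0.0206


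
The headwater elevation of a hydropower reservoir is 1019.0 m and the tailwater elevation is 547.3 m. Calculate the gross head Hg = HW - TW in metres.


Hg = 1019.0 - 547.3 = 471.7000 m


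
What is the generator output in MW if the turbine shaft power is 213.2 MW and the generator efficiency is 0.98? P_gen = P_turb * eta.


P_gen = 213.2 * 0.98 = 208.9360 MW


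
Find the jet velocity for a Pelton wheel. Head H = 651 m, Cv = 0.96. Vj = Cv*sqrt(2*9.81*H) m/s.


Vj = 0.96 * sqrt(2*9.81*651) = 108.4954 m/s


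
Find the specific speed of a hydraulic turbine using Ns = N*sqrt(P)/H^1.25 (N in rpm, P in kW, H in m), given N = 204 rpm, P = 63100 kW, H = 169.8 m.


Ns = 204 * 63100^0.5 / 169.8^1.25 = 83.6032


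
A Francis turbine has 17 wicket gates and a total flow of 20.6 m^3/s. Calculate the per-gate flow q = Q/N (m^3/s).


q = 20.6 / 17 = 1.2118 m^3/s


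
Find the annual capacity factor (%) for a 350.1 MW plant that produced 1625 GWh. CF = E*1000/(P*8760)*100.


CF = 1625 * 1000 / (350.1 * 8760) * 100 = 52.9855 %


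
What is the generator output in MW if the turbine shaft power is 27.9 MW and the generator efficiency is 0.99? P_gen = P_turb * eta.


P_gen = 27.9 * 0.99 = 27.6210 MW


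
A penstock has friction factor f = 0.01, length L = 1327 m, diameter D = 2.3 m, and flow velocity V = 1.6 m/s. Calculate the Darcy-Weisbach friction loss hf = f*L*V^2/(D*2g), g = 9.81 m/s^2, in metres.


hf = 0.01 * 1327 * 1.6^2 / (2.3 * 2 * 9.81) = 0.7528 m


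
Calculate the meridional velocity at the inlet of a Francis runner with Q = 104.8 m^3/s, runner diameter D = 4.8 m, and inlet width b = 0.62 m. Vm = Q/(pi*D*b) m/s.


Vm = 104.8 / (pi * 4.8 * 0.62) = 11.2093 m/s


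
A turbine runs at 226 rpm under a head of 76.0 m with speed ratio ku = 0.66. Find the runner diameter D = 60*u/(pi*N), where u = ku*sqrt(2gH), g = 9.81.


u = 0.66 * sqrt(2*9.81*76.0) = 25.4859 m/s
D = 60 * 25.4859 / (pi * 226) = 2.1537 m


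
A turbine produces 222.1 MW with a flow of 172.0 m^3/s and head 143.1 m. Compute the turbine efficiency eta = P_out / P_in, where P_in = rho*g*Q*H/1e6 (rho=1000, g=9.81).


P_in = 1000 * 9.81 * 172.0 * 143.1 / 1e6 = 241.4555 MW
eta = 222.1 / 241.4555 = 0.9198


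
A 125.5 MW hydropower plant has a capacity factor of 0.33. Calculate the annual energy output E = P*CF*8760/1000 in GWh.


E = 125.5 * 0.33 * 8760 / 1000 = 362.7954 GWh


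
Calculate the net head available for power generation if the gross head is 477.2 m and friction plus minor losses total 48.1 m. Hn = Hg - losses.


Hn = 477.2 - 48.1 = 429.1000 m


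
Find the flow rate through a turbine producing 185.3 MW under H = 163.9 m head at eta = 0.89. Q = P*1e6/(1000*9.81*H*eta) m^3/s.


Q = 185.3 * 1e6 / (1000 * 9.81 * 163.9 * 0.89) = 129.4904 m^3/s


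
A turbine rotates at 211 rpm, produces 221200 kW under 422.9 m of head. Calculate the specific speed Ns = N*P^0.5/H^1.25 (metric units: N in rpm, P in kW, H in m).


Ns = 211 * 221200^0.5 / 422.9^1.25 = 51.7461


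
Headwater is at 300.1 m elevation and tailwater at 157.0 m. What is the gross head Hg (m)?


Hg = 300.1 - 157.0 = 143.1000 m


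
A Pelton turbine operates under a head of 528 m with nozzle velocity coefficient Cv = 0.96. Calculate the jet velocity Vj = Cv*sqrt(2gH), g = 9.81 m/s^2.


Vj = 0.96 * sqrt(2*9.81*528) = 97.7097 m/s


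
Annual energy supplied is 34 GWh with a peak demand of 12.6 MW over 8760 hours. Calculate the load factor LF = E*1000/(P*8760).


LF = 34 * 1000 / (12.6 * 8760) = 0.3080


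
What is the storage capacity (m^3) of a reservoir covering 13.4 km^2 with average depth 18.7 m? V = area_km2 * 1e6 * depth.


V = 13.4 * 1e6 * 18.7 = 2.5058e+08 m^3


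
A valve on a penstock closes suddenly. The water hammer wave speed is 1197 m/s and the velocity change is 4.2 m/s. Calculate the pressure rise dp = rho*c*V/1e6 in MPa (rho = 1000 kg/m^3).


dp = 1000 * 1197 * 4.2 / 1e6 = 5.0274 MPa


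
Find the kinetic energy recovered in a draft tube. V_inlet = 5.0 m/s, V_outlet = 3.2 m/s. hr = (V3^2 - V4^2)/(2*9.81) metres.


hr = (5.0^2 - 3.2^2) / (2*9.81) = 0.7523 m


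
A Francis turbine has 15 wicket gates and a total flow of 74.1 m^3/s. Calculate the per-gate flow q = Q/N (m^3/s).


q = 74.1 / 15 = 4.9400 m^3/s


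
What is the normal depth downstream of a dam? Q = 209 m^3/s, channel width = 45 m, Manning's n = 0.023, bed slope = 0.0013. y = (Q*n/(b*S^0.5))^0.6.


y = (209 * 0.023 / (45 * 0.0013^0.5))^0.6 = 1.9187 m


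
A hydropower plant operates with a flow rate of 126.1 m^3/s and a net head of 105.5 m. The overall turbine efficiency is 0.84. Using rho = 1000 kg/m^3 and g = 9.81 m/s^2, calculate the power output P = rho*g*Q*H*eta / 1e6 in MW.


P = 1000 * 9.81 * 126.1 * 105.5 * 0.84 / 1e6 = 109.6266 MW


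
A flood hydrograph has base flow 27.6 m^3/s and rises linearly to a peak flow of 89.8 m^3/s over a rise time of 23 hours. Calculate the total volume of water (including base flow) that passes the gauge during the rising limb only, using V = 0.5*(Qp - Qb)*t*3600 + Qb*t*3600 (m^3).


V = 0.5*(89.8 - 27.6)*23*3600 + 27.6*23*3600 = 4.8604e+06 m^3


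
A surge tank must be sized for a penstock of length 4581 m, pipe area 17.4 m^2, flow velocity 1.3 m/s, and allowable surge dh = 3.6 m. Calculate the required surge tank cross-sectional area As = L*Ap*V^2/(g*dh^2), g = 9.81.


As = 4581 * 17.4 * 1.3^2 / (9.81 * 3.6^2) = 1059.5519 m^2


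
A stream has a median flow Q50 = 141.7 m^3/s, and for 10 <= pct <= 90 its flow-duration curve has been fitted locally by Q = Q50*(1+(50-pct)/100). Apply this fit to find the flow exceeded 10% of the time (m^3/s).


Q = 141.7 * (1 + (50 - 10)/100) = 198.3800 m^3/s


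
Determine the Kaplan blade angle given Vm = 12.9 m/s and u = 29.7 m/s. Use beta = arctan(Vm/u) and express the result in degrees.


beta = arctan(12.9 / 29.7) = 23.4774 degrees


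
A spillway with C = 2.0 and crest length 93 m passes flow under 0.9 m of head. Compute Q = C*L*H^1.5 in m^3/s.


Q = 2.0 * 93 * 0.9^1.5 = 158.8096 m^3/s


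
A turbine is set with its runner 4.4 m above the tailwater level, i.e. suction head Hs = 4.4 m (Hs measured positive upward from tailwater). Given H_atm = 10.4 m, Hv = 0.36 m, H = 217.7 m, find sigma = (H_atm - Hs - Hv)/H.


sigma = (10.4 - 4.4 - 0.36) / 217.7 = 0.0259


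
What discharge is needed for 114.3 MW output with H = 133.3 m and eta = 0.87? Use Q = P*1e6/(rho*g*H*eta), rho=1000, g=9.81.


Q = 114.3 * 1e6 / (1000 * 9.81 * 133.3 * 0.87) = 100.4680 m^3/s


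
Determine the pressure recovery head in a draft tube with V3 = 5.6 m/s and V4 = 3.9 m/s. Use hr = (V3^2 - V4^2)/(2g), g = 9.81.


hr = (5.6^2 - 3.9^2) / (2*9.81) = 0.8231 m


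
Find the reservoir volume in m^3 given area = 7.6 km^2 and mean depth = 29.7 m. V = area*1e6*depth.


V = 7.6 * 1e6 * 29.7 = 2.2572e+08 m^3


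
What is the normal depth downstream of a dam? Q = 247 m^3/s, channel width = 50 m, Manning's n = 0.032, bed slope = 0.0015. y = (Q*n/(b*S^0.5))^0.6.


y = (247 * 0.032 / (50 * 0.0015^0.5))^0.6 = 2.3254 m


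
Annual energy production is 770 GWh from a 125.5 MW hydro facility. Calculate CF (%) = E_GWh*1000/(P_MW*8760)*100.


CF = 770 * 1000 / (125.5 * 8760) * 100 = 70.0395 %


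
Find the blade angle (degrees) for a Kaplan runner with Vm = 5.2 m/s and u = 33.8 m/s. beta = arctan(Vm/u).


beta = arctan(5.2 / 33.8) = 8.7462 degrees


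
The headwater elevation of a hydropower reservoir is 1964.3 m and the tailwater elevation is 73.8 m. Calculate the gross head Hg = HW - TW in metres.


Hg = 1964.3 - 73.8 = 1890.5000 m


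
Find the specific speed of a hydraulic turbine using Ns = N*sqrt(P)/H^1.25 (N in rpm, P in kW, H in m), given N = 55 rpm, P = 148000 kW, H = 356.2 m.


Ns = 55 * 148000^0.5 / 356.2^1.25 = 13.6734


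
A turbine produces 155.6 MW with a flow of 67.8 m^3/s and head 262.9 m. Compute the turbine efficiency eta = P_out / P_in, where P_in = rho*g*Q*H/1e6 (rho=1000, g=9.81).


P_in = 1000 * 9.81 * 67.8 * 262.9 / 1e6 = 174.8595 MW
eta = 155.6 / 174.8595 = 0.8899


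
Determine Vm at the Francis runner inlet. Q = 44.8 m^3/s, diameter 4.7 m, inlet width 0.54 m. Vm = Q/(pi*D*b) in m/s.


Vm = 44.8 / (pi * 4.7 * 0.54) = 5.6187 m/s


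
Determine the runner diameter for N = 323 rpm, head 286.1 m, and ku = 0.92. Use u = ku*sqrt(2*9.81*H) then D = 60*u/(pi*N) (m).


u = 0.92 * sqrt(2*9.81*286.1) = 68.9281 m/s
D = 60 * 68.9281 / (pi * 323) = 4.0756 m


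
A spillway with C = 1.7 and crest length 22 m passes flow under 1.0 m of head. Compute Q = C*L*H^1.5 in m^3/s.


Q = 1.7 * 22 * 1.0^1.5 = 37.4000 m^3/s


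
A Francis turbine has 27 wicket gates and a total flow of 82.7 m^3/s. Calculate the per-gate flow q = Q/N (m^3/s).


q = 82.7 / 27 = 3.0630 m^3/s


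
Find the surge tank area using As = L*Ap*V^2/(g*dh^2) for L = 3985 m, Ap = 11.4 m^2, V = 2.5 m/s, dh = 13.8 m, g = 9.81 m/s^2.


As = 3985 * 11.4 * 2.5^2 / (9.81 * 13.8^2) = 151.9799 m^2


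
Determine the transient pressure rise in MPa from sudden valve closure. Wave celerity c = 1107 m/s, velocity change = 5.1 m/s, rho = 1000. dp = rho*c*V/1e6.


dp = 1000 * 1107 * 5.1 / 1e6 = 5.6457 MPa


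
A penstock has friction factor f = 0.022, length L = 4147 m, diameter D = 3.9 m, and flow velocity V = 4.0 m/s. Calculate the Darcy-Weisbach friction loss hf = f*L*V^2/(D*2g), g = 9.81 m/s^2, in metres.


hf = 0.022 * 4147 * 4.0^2 / (3.9 * 2 * 9.81) = 19.0771 m


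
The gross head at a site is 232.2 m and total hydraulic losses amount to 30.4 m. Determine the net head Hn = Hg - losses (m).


Hn = 232.2 - 30.4 = 201.8000 m


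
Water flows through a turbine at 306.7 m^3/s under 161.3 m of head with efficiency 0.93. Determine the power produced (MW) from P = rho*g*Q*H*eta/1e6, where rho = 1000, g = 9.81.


P = 1000 * 9.81 * 306.7 * 161.3 * 0.93 / 1e6 = 451.3361 MW


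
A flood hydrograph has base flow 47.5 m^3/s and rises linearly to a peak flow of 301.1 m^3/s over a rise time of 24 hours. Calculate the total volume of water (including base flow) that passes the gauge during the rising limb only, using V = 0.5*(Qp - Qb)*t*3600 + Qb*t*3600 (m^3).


V = 0.5*(301.1 - 47.5)*24*3600 + 47.5*24*3600 = 1.5060e+07 m^3


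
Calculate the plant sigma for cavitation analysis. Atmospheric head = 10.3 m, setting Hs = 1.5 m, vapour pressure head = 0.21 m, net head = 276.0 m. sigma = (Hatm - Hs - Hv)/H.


sigma = (10.3 - 1.5 - 0.21) / 276.0 = 0.0311


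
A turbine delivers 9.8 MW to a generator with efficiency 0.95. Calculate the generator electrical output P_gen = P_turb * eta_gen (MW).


P_gen = 9.8 * 0.95 = 9.3100 MW


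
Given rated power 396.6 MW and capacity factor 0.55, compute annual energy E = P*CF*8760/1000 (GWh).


E = 396.6 * 0.55 * 8760 / 1000 = 1910.8188 GWh


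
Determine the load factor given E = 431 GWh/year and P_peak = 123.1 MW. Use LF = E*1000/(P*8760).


LF = 431 * 1000 / (123.1 * 8760) = 0.3997


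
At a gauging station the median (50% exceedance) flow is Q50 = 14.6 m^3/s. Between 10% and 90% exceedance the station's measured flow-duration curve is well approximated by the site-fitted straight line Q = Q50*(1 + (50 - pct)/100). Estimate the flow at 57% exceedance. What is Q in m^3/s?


Q = 14.6 * (1 + (50 - 57)/100) = 13.5780 m^3/s


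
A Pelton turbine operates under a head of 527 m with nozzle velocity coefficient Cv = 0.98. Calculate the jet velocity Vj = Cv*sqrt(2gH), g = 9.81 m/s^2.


Vj = 0.98 * sqrt(2*9.81*527) = 99.6508 m/s


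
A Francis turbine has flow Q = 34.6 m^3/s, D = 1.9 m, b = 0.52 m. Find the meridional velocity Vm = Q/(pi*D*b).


Vm = 34.6 / (pi * 1.9 * 0.52) = 11.1473 m/s


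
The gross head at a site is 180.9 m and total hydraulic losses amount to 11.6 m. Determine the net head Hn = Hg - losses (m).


Hn = 180.9 - 11.6 = 169.3000 m


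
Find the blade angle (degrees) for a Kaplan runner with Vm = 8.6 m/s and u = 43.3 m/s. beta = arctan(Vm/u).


beta = arctan(8.6 / 43.3) = 11.2336 degrees


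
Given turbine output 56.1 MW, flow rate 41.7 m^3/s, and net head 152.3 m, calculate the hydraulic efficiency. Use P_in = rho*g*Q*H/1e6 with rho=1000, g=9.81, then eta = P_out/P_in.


P_in = 1000 * 9.81 * 41.7 * 152.3 / 1e6 = 62.3024 MW
eta = 56.1 / 62.3024 = 0.9004


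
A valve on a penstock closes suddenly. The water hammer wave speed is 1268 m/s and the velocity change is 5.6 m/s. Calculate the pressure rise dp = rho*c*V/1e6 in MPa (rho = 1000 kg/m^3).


dp = 1000 * 1268 * 5.6 / 1e6 = 7.1008 MPa


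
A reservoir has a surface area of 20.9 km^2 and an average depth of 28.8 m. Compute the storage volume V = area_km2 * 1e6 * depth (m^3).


V = 20.9 * 1e6 * 28.8 = 6.0192e+08 m^3


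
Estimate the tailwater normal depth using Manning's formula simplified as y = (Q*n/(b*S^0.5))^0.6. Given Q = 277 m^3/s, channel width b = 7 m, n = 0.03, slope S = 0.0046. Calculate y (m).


y = (277 * 0.03 / (7 * 0.0046^0.5))^0.6 = 5.5702 m


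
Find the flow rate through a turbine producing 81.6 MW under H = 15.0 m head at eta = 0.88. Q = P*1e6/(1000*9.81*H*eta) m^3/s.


Q = 81.6 * 1e6 / (1000 * 9.81 * 15.0 * 0.88) = 630.1548 m^3/s


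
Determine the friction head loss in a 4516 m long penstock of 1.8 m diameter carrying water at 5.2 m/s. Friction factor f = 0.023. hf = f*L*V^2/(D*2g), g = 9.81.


hf = 0.023 * 4516 * 5.2^2 / (1.8 * 2 * 9.81) = 79.5274 m


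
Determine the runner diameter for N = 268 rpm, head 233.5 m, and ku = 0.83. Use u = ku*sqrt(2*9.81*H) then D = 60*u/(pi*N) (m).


u = 0.83 * sqrt(2*9.81*233.5) = 56.1786 m/s
D = 60 * 56.1786 / (pi * 268) = 4.0035 m


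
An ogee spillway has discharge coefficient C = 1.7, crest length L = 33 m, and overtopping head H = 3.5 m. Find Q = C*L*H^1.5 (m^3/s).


Q = 1.7 * 33 * 3.5^1.5 = 367.3372 m^3/s


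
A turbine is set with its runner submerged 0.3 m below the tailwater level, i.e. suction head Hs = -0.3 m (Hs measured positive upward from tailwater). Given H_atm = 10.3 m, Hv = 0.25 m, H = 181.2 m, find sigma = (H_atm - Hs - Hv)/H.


sigma = (10.3 - (-0.3) - 0.25) / 181.2 = 0.0571


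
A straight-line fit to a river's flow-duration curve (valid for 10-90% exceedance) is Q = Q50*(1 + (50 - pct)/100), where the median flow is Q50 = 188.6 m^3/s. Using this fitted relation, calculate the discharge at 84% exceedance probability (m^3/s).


Q = 188.6 * (1 + (50 - 84)/100) = 124.4760 m^3/s


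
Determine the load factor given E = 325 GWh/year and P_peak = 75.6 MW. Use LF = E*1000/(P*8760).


LF = 325 * 1000 / (75.6 * 8760) = 0.4907


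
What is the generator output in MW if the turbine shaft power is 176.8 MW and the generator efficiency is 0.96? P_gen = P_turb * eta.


P_gen = 176.8 * 0.96 = 169.7280 MW


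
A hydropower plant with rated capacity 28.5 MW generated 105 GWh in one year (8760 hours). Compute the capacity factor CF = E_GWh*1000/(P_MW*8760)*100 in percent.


CF = 105 * 1000 / (28.5 * 8760) * 100 = 42.0572 %


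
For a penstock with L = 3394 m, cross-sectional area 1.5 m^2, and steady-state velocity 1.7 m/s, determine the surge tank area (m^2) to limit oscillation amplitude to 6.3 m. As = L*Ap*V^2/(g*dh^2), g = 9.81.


As = 3394 * 1.5 * 1.7^2 / (9.81 * 6.3^2) = 37.7877 m^2


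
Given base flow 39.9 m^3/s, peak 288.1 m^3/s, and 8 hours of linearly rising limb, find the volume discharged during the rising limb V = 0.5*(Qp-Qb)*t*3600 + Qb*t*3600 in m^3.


V = 0.5*(288.1 - 39.9)*8*3600 + 39.9*8*3600 = 4.7232e+06 m^3


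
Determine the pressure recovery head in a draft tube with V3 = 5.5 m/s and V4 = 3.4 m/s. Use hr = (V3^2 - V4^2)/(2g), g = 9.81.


hr = (5.5^2 - 3.4^2) / (2*9.81) = 0.9526 m


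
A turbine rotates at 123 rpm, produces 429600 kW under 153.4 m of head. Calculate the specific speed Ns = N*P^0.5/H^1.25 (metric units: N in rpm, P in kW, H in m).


Ns = 123 * 429600^0.5 / 153.4^1.25 = 149.3329


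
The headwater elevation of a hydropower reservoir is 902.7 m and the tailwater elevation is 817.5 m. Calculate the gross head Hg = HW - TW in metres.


Hg = 902.7 - 817.5 = 85.2000 m


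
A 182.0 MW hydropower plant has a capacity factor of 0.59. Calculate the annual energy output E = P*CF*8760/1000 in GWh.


E = 182.0 * 0.59 * 8760 / 1000 = 940.6488 GWh


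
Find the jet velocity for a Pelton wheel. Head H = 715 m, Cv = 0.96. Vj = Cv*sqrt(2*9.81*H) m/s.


Vj = 0.96 * sqrt(2*9.81*715) = 113.7035 m/s


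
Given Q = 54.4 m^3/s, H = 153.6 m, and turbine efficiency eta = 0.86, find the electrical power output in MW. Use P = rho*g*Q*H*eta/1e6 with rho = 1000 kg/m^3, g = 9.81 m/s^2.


P = 1000 * 9.81 * 54.4 * 153.6 * 0.86 / 1e6 = 70.4949 MW


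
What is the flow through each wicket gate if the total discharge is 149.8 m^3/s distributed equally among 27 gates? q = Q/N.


q = 149.8 / 27 = 5.5481 m^3/s


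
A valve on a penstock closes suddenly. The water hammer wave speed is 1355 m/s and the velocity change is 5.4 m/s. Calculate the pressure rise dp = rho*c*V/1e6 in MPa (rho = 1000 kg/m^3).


dp = 1000 * 1355 * 5.4 / 1e6 = 7.3170 MPa


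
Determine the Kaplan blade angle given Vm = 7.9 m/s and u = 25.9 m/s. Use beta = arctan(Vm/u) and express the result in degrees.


beta = arctan(7.9 / 25.9) = 16.9627 degrees


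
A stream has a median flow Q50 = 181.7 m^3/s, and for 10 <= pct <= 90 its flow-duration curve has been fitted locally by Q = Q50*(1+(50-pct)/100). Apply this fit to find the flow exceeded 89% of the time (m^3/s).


Q = 181.7 * (1 + (50 - 89)/100) = 110.8370 m^3/s


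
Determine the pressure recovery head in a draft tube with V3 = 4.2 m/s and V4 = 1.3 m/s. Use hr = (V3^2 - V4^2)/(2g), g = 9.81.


hr = (4.2^2 - 1.3^2) / (2*9.81) = 0.8129 m


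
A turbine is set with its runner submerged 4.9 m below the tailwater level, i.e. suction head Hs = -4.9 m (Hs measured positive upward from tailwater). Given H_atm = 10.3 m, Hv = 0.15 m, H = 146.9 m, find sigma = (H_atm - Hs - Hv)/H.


sigma = (10.3 - (-4.9) - 0.15) / 146.9 = 0.1025


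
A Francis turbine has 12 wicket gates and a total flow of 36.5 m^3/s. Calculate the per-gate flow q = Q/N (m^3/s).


q = 36.5 / 12 = 3.0417 m^3/s


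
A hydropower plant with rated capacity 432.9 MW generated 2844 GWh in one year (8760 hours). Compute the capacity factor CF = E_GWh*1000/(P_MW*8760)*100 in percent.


CF = 2844 * 1000 / (432.9 * 8760) * 100 = 74.9960 %


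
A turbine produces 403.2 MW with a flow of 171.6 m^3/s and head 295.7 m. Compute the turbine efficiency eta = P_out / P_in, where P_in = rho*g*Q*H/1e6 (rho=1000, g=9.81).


P_in = 1000 * 9.81 * 171.6 * 295.7 / 1e6 = 497.7802 MW
eta = 403.2 / 497.7802 = 0.8100


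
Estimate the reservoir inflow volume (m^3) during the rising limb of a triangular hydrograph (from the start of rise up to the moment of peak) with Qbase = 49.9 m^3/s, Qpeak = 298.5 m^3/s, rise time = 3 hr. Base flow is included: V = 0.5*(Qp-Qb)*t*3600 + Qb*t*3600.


V = 0.5*(298.5 - 49.9)*3*3600 + 49.9*3*3600 = 1.8814e+06 m^3


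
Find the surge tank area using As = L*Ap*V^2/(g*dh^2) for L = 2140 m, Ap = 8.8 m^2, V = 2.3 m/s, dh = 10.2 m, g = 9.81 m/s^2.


As = 2140 * 8.8 * 2.3^2 / (9.81 * 10.2^2) = 97.6074 m^2


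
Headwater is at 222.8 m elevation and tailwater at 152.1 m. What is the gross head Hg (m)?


Hg = 222.8 - 152.1 = 70.7000 m


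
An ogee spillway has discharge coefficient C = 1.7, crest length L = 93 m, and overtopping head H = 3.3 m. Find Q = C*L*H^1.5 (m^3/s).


Q = 1.7 * 93 * 3.3^1.5 = 947.7696 m^3/s


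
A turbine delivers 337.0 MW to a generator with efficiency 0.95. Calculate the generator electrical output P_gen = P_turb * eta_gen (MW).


P_gen = 337.0 * 0.95 = 320.1500 MW


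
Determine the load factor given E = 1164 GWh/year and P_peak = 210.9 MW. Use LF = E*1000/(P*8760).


LF = 1164 * 1000 / (210.9 * 8760) = 0.6300


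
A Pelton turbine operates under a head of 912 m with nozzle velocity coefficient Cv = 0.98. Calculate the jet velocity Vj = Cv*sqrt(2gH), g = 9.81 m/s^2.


Vj = 0.98 * sqrt(2*9.81*912) = 131.0910 m/s


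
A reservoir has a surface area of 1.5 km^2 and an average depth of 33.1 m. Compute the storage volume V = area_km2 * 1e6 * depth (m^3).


V = 1.5 * 1e6 * 33.1 = 4.9650e+07 m^3


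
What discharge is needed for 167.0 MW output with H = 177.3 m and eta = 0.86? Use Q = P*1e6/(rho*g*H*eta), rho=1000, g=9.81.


Q = 167.0 * 1e6 / (1000 * 9.81 * 177.3 * 0.86) = 111.6453 m^3/s


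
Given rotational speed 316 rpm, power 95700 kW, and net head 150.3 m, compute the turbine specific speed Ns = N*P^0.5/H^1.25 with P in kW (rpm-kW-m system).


Ns = 316 * 95700^0.5 / 150.3^1.25 = 185.7566


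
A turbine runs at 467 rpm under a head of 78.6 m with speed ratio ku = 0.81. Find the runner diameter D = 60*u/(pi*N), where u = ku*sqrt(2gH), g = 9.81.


u = 0.81 * sqrt(2*9.81*78.6) = 31.8087 m/s
D = 60 * 31.8087 / (pi * 467) = 1.3009 m


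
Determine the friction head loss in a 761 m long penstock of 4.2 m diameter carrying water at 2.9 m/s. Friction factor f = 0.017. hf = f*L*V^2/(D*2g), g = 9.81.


hf = 0.017 * 761 * 2.9^2 / (4.2 * 2 * 9.81) = 1.3203 m


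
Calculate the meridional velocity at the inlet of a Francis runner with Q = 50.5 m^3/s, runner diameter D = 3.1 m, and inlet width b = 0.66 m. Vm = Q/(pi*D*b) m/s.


Vm = 50.5 / (pi * 3.1 * 0.66) = 7.8566 m/s


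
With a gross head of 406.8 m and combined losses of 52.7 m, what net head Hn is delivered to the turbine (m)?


Hn = 406.8 - 52.7 = 354.1000 m


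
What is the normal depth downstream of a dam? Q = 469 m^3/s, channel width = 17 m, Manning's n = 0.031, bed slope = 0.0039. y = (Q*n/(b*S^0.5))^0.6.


y = (469 * 0.031 / (17 * 0.0039^0.5))^0.6 = 4.8076 m


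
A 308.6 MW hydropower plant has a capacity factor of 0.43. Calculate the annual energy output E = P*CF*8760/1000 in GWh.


E = 308.6 * 0.43 * 8760 / 1000 = 1162.4345 GWh


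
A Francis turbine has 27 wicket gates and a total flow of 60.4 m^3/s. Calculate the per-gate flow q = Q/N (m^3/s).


q = 60.4 / 27 = 2.2370 m^3/s


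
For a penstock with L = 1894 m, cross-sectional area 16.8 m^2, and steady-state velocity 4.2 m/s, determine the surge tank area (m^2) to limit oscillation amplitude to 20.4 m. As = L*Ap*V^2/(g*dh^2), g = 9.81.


As = 1894 * 16.8 * 4.2^2 / (9.81 * 20.4^2) = 137.4860 m^2


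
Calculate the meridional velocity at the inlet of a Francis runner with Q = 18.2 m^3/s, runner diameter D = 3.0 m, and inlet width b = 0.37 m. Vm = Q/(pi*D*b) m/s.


Vm = 18.2 / (pi * 3.0 * 0.37) = 5.2191 m/s


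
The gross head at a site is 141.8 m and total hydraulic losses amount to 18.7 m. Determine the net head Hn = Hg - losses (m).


Hn = 141.8 - 18.7 = 123.1000 m


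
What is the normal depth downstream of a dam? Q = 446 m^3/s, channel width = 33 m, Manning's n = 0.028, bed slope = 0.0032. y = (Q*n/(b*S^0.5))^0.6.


y = (446 * 0.028 / (33 * 0.0032^0.5))^0.6 = 3.1278 m


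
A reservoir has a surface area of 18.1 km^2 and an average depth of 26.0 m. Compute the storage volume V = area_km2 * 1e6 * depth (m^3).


V = 18.1 * 1e6 * 26.0 = 4.7060e+08 m^3


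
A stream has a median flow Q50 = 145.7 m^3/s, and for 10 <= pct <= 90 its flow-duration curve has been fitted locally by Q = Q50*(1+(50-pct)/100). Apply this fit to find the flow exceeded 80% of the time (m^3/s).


Q = 145.7 * (1 + (50 - 80)/100) = 101.9900 m^3/s


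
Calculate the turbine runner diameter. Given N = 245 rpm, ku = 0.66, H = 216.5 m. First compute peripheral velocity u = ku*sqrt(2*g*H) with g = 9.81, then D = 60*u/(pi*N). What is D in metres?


u = 0.66 * sqrt(2*9.81*216.5) = 43.0152 m/s
D = 60 * 43.0152 / (pi * 245) = 3.3532 m


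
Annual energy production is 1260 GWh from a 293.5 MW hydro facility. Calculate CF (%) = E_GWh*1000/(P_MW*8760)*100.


CF = 1260 * 1000 / (293.5 * 8760) * 100 = 49.0070 %


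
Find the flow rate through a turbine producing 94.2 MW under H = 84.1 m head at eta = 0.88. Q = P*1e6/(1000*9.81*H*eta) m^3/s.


Q = 94.2 * 1e6 / (1000 * 9.81 * 84.1 * 0.88) = 129.7488 m^3/s


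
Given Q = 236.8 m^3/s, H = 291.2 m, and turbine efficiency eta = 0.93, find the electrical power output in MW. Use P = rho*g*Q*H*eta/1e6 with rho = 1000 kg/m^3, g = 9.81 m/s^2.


P = 1000 * 9.81 * 236.8 * 291.2 * 0.93 / 1e6 = 629.1077 MW


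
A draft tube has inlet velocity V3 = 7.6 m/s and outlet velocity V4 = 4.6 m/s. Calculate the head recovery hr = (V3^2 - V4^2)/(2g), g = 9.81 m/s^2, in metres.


hr = (7.6^2 - 4.6^2) / (2*9.81) = 1.8654 m


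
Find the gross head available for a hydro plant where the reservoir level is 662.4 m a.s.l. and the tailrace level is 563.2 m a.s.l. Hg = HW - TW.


Hg = 662.4 - 563.2 = 99.2000 m


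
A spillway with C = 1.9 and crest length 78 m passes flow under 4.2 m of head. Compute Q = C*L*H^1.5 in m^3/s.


Q = 1.9 * 78 * 4.2^1.5 = 1275.6224 m^3/s


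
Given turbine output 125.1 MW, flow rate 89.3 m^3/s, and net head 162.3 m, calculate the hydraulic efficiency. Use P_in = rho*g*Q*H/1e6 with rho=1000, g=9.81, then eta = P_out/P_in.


P_in = 1000 * 9.81 * 89.3 * 162.3 / 1e6 = 142.1802 MW
eta = 125.1 / 142.1802 = 0.8799


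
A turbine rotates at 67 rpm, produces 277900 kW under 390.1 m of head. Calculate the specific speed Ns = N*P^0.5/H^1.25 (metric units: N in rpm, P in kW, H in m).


Ns = 67 * 277900^0.5 / 390.1^1.25 = 20.3727


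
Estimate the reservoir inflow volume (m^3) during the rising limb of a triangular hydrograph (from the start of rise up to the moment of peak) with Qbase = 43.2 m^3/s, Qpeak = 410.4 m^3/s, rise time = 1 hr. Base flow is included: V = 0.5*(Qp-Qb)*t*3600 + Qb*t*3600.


V = 0.5*(410.4 - 43.2)*1*3600 + 43.2*1*3600 = 816480.0000 m^3


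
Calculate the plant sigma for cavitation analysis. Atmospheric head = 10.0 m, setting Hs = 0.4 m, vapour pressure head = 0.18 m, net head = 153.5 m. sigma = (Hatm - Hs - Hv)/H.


sigma = (10.0 - 0.4 - 0.18) / 153.5 = 0.0614


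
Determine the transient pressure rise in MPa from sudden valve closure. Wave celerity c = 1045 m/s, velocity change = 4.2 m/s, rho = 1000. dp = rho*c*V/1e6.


dp = 1000 * 1045 * 4.2 / 1e6 = 4.3890 MPa


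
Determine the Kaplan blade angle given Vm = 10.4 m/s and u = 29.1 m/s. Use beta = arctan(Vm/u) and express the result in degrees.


beta = arctan(10.4 / 29.1) = 19.6663 degrees


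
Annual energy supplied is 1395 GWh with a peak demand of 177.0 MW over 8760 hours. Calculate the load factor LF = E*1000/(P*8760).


LF = 1395 * 1000 / (177.0 * 8760) = 0.8997


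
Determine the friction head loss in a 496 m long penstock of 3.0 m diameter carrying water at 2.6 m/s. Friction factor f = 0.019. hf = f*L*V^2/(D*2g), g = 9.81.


hf = 0.019 * 496 * 2.6^2 / (3.0 * 2 * 9.81) = 1.0823 m


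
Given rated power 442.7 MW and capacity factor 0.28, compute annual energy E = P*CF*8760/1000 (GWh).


E = 442.7 * 0.28 * 8760 / 1000 = 1085.8546 GWh


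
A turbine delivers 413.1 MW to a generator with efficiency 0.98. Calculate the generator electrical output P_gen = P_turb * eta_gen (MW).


P_gen = 413.1 * 0.98 = 404.8380 MW


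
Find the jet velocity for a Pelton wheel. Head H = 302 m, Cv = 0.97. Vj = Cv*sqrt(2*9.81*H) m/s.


Vj = 0.97 * sqrt(2*9.81*302) = 74.6663 m/s


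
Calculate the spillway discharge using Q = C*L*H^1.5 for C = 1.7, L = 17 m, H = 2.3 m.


Q = 1.7 * 17 * 2.3^1.5 = 100.8067 m^3/s


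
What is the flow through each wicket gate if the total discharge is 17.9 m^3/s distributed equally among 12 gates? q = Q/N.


q = 17.9 / 12 = 1.4917 m^3/s


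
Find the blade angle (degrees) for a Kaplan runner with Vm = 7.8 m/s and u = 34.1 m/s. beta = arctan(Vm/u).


beta = arctan(7.8 / 34.1) = 12.8841 degrees


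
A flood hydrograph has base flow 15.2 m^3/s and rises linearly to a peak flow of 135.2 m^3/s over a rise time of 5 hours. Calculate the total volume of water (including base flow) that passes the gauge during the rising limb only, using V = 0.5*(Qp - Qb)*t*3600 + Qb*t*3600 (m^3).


V = 0.5*(135.2 - 15.2)*5*3600 + 15.2*5*3600 = 1.3536e+06 m^3


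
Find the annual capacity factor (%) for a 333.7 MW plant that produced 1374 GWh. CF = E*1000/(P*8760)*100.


CF = 1374 * 1000 / (333.7 * 8760) * 100 = 47.0031 %


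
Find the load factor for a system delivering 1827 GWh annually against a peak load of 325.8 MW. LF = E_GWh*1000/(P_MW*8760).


LF = 1827 * 1000 / (325.8 * 8760) = 0.6402


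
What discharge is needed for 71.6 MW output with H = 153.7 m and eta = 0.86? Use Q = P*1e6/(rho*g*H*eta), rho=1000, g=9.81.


Q = 71.6 * 1e6 / (1000 * 9.81 * 153.7 * 0.86) = 55.2169 m^3/s


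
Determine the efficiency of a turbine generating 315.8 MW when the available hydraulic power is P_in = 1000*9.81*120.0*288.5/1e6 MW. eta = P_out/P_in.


P_in = 1000 * 9.81 * 120.0 * 288.5 / 1e6 = 339.6222 MW
eta = 315.8 / 339.6222 = 0.9299


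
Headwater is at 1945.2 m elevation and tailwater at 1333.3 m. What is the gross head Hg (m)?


Hg = 1945.2 - 1333.3 = 611.9000 m


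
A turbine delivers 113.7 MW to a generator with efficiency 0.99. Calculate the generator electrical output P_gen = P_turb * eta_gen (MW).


P_gen = 113.7 * 0.99 = 112.5630 MW


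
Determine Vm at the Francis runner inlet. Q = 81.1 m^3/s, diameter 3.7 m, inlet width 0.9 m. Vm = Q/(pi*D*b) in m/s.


Vm = 81.1 / (pi * 3.7 * 0.9) = 7.7522 m/s


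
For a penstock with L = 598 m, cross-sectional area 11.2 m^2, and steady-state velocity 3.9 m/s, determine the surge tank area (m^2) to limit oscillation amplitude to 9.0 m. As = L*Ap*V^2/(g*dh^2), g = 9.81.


As = 598 * 11.2 * 3.9^2 / (9.81 * 9.0^2) = 128.2019 m^2


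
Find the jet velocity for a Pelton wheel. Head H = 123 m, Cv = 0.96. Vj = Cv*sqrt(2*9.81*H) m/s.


Vj = 0.96 * sqrt(2*9.81*123) = 47.1599 m/s


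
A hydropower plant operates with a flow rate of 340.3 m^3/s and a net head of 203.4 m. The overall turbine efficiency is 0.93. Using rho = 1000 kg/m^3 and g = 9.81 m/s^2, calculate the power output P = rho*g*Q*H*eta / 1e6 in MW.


P = 1000 * 9.81 * 340.3 * 203.4 * 0.93 / 1e6 = 631.4876 MW


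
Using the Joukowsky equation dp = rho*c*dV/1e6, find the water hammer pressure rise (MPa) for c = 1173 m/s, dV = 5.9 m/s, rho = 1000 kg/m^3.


dp = 1000 * 1173 * 5.9 / 1e6 = 6.9207 MPa


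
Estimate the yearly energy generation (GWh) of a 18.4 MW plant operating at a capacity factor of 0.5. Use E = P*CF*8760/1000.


E = 18.4 * 0.5 * 8760 / 1000 = 80.5920 GWh


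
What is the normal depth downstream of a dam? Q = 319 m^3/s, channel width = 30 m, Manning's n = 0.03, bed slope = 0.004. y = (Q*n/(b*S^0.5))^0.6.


y = (319 * 0.03 / (30 * 0.004^0.5))^0.6 = 2.6403 m


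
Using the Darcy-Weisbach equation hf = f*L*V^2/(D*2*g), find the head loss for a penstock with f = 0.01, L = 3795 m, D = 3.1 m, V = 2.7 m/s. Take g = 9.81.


hf = 0.01 * 3795 * 2.7^2 / (3.1 * 2 * 9.81) = 4.5486 m


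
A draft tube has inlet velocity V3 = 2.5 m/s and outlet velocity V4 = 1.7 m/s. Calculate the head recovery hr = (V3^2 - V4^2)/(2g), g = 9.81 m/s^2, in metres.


hr = (2.5^2 - 1.7^2) / (2*9.81) = 0.1713 m


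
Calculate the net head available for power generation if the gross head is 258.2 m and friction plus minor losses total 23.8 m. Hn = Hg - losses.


Hn = 258.2 - 23.8 = 234.4000 m


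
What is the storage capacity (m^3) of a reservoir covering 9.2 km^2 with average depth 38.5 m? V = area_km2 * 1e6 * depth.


V = 9.2 * 1e6 * 38.5 = 3.5420e+08 m^3


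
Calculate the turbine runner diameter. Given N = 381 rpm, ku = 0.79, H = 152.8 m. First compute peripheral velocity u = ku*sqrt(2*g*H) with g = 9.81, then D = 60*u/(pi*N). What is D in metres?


u = 0.79 * sqrt(2*9.81*152.8) = 43.2552 m/s
D = 60 * 43.2552 / (pi * 381) = 2.1683 m


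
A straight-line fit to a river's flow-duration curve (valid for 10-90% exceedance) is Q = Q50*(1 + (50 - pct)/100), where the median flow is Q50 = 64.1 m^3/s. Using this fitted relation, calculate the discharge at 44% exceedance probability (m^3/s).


Q = 64.1 * (1 + (50 - 44)/100) = 67.9460 m^3/s


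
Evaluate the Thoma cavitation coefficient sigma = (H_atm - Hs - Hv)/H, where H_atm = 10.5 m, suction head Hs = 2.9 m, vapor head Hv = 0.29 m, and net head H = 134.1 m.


sigma = (10.5 - 2.9 - 0.29) / 134.1 = 0.0545


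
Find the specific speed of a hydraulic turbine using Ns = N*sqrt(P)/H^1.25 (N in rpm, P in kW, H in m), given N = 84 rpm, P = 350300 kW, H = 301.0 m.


Ns = 84 * 350300^0.5 / 301.0^1.25 = 39.6544
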